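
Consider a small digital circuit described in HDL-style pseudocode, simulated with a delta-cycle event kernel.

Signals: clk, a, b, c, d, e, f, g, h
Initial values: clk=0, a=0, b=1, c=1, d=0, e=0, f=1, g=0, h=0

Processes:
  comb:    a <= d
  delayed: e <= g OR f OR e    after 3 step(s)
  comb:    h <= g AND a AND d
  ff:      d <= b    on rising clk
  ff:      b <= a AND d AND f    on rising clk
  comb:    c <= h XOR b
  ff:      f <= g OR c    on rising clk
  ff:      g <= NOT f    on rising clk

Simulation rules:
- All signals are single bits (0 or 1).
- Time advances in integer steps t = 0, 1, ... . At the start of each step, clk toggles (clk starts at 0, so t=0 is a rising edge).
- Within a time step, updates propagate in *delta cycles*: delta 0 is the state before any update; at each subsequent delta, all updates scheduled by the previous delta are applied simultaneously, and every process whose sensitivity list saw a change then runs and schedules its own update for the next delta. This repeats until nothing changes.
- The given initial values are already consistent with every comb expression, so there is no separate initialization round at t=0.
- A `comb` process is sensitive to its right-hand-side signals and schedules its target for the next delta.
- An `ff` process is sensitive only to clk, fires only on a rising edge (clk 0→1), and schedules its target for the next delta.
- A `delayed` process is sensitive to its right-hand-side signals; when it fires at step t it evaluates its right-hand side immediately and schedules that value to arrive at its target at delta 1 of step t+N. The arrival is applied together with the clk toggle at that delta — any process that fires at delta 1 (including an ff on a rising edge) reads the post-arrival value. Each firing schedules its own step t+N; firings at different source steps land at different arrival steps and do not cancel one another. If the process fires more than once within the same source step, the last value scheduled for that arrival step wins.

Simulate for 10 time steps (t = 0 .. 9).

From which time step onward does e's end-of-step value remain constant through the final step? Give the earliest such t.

7

[bits: clk,b,h,d,c,g,e,f,a]
t=0: Δ0=010010010 Δ1=110010010 Δ2=100110010 Δ3=100100011 | 3Δ
t=1: Δ0=100100011 Δ1=000100011 | 1Δ
t=2: Δ0=000100011 Δ1=100100011 Δ2=110000001 Δ3=110010000 | 3Δ
t=3: Δ0=110010000 Δ1=010010000 | 1Δ
t=4: Δ0=010010000 Δ1=110010000 Δ2=100111010 Δ3=100101011 Δ4=101101011 Δ5=101111011 | 5Δ
t=5: Δ0=101111011 Δ1=001111011 | 1Δ
t=6: Δ0=001111011 Δ1=101111011 Δ2=111010011 Δ3=110000010 Δ4=110010010 | 4Δ
t=7: Δ0=110010010 Δ1=010010110 | 1Δ
t=8: Δ0=010010110 Δ1=110010110 Δ2=100110110 Δ3=100100111 | 3Δ
t=9: Δ0=100100111 Δ1=000100111 | 1Δ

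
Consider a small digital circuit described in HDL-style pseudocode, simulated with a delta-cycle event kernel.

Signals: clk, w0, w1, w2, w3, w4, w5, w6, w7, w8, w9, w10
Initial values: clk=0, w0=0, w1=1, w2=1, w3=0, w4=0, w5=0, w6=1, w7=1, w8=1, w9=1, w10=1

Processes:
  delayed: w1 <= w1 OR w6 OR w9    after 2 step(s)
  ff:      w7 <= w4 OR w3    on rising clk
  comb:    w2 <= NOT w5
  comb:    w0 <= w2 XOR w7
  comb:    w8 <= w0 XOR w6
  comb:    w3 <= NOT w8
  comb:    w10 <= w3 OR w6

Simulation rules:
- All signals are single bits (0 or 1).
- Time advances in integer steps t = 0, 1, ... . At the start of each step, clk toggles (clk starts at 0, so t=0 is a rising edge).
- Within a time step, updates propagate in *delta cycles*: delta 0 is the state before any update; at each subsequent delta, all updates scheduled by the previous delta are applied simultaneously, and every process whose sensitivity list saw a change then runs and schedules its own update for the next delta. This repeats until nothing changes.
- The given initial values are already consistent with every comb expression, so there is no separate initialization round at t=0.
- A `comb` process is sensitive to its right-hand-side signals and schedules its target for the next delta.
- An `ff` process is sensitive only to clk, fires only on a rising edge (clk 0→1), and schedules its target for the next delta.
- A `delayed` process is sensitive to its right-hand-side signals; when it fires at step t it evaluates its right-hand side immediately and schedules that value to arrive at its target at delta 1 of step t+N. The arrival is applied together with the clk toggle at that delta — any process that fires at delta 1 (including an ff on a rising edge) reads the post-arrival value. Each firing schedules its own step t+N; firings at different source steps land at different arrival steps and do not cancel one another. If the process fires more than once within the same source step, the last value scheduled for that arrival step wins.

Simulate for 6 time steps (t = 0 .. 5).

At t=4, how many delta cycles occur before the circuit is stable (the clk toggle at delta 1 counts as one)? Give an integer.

5

[bits: w0,w3,w9,clk,w2,w5,w10,w1,w8,w7,w4,w6]
t=0: Δ0=001010111101 Δ1=001110111101 Δ2=001110111001 Δ3=101110111001 Δ4=101110110001 Δ5=111110110001 | 5Δ
t=1: Δ0=111110110001 Δ1=111010110001 | 1Δ
t=2: Δ0=111010110001 Δ1=111110110001 Δ2=111110110101 Δ3=011110110101 Δ4=011110111101 Δ5=001110111101 | 5Δ
t=3: Δ0=001110111101 Δ1=001010111101 | 1Δ
t=4: Δ0=001010111101 Δ1=001110111101 Δ2=001110111001 Δ3=101110111001 Δ4=101110110001 Δ5=111110110001 | 5Δ
t=5: Δ0=111110110001 Δ1=111010110001 | 1Δ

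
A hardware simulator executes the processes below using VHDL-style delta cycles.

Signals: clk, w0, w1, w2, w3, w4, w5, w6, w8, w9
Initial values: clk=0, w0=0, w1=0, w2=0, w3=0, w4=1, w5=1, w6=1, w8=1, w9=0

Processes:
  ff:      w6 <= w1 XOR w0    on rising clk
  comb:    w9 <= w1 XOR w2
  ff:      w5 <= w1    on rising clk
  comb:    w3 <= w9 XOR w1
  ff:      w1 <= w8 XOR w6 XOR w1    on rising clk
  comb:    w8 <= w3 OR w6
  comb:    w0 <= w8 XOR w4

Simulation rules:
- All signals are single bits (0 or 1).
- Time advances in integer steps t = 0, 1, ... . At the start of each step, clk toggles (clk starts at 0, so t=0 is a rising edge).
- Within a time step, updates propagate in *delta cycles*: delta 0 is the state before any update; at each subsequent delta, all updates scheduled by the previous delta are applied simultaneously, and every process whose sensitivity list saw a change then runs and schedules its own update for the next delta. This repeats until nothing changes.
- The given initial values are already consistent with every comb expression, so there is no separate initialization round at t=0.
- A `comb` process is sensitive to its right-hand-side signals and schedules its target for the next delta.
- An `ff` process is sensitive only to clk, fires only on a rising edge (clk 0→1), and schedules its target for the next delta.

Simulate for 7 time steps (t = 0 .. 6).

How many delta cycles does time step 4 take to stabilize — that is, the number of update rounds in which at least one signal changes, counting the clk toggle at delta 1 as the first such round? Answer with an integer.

t=0 Δ0: clk=0 w8=1 w2=0 w9=0 w3=0 w1=0 w0=0 w5=1 w6=1 w4=1
  Δ1: clk:0→1
  Δ2: w5:1→0, w6:1→0
  Δ3: w8:1→0
  Δ4: w0:0→1
  (4Δ to stable)
t=1 Δ0: clk=1 w8=0 w2=0 w9=0 w3=0 w1=0 w0=1 w5=0 w6=0 w4=1
  Δ1: clk:1→0
  (1Δ to stable)
t=2 Δ0: clk=0 w8=0 w2=0 w9=0 w3=0 w1=0 w0=1 w5=0 w6=0 w4=1
  Δ1: clk:0→1
  Δ2: w6:0→1
  Δ3: w8:0→1
  Δ4: w0:1→0
  (4Δ to stable)
t=3 Δ0: clk=1 w8=1 w2=0 w9=0 w3=0 w1=0 w0=0 w5=0 w6=1 w4=1
  Δ1: clk:1→0
  (1Δ to stable)
t=4 Δ0: clk=0 w8=1 w2=0 w9=0 w3=0 w1=0 w0=0 w5=0 w6=1 w4=1
  Δ1: clk:0→1
  Δ2: w6:1→0
  Δ3: w8:1→0
  Δ4: w0:0→1
  (4Δ to stable)
t=5 Δ0: clk=1 w8=0 w2=0 w9=0 w3=0 w1=0 w0=1 w5=0 w6=0 w4=1
  Δ1: clk:1→0
  (1Δ to stable)
t=6 Δ0: clk=0 w8=0 w2=0 w9=0 w3=0 w1=0 w0=1 w5=0 w6=0 w4=1
  Δ1: clk:0→1
  Δ2: w6:0→1
  Δ3: w8:0→1
  Δ4: w0:1→0
  (4Δ to stable)

4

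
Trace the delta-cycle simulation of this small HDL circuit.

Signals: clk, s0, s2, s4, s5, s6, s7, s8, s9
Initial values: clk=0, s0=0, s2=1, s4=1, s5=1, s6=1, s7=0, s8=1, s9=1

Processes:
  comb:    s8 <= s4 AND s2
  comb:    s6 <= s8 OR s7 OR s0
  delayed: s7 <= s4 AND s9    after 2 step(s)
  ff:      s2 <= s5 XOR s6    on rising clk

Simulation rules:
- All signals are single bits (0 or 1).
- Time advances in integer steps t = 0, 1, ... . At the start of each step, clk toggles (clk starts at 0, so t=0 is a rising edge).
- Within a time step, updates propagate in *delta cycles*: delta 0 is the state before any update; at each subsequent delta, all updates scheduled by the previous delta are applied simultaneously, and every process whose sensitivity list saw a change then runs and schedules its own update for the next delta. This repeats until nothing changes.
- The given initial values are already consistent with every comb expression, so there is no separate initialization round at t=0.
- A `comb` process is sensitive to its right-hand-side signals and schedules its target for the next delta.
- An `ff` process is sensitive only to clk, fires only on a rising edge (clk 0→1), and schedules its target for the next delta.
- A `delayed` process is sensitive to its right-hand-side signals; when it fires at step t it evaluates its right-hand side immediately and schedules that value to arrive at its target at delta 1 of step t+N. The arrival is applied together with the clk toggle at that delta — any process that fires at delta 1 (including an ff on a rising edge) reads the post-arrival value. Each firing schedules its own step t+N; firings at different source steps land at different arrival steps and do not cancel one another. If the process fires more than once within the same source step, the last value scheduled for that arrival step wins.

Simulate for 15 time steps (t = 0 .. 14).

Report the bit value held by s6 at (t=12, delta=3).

t=0 Δ0: s6=1 s5=1 s8=1 s2=1 s0=0 s9=1 s4=1 s7=0 clk=0
  Δ1: clk:0→1
  Δ2: s2:1→0
  Δ3: s8:1→0
  Δ4: s6:1→0
  (4Δ to stable)
t=1 Δ0: s6=0 s5=1 s8=0 s2=0 s0=0 s9=1 s4=1 s7=0 clk=1
  Δ1: clk:1→0
  (1Δ to stable)
t=2 Δ0: s6=0 s5=1 s8=0 s2=0 s0=0 s9=1 s4=1 s7=0 clk=0
  Δ1: clk:0→1
  Δ2: s2:0→1
  Δ3: s8:0→1
  Δ4: s6:0→1
  (4Δ to stable)
t=3 Δ0: s6=1 s5=1 s8=1 s2=1 s0=0 s9=1 s4=1 s7=0 clk=1
  Δ1: clk:1→0
  (1Δ to stable)
t=4 Δ0: s6=1 s5=1 s8=1 s2=1 s0=0 s9=1 s4=1 s7=0 clk=0
  Δ1: clk:0→1
  Δ2: s2:1→0
  Δ3: s8:1→0
  Δ4: s6:1→0
  (4Δ to stable)
t=5 Δ0: s6=0 s5=1 s8=0 s2=0 s0=0 s9=1 s4=1 s7=0 clk=1
  Δ1: clk:1→0
  (1Δ to stable)
t=6 Δ0: s6=0 s5=1 s8=0 s2=0 s0=0 s9=1 s4=1 s7=0 clk=0
  Δ1: clk:0→1
  Δ2: s2:0→1
  Δ3: s8:0→1
  Δ4: s6:0→1
  (4Δ to stable)
t=7 Δ0: s6=1 s5=1 s8=1 s2=1 s0=0 s9=1 s4=1 s7=0 clk=1
  Δ1: clk:1→0
  (1Δ to stable)
t=8 Δ0: s6=1 s5=1 s8=1 s2=1 s0=0 s9=1 s4=1 s7=0 clk=0
  Δ1: clk:0→1
  Δ2: s2:1→0
  Δ3: s8:1→0
  Δ4: s6:1→0
  (4Δ to stable)
t=9 Δ0: s6=0 s5=1 s8=0 s2=0 s0=0 s9=1 s4=1 s7=0 clk=1
  Δ1: clk:1→0
  (1Δ to stable)
t=10 Δ0: s6=0 s5=1 s8=0 s2=0 s0=0 s9=1 s4=1 s7=0 clk=0
  Δ1: clk:0→1
  Δ2: s2:0→1
  Δ3: s8:0→1
  Δ4: s6:0→1
  (4Δ to stable)
t=11 Δ0: s6=1 s5=1 s8=1 s2=1 s0=0 s9=1 s4=1 s7=0 clk=1
  Δ1: clk:1→0
  (1Δ to stable)
t=12 Δ0: s6=1 s5=1 s8=1 s2=1 s0=0 s9=1 s4=1 s7=0 clk=0
  Δ1: clk:0→1
  Δ2: s2:1→0
  Δ3: s8:1→0
  Δ4: s6:1→0
  (4Δ to stable)
t=13 Δ0: s6=0 s5=1 s8=0 s2=0 s0=0 s9=1 s4=1 s7=0 clk=1
  Δ1: clk:1→0
  (1Δ to stable)
t=14 Δ0: s6=0 s5=1 s8=0 s2=0 s0=0 s9=1 s4=1 s7=0 clk=0
  Δ1: clk:0→1
  Δ2: s2:0→1
  Δ3: s8:0→1
  Δ4: s6:0→1
  (4Δ to stable)

1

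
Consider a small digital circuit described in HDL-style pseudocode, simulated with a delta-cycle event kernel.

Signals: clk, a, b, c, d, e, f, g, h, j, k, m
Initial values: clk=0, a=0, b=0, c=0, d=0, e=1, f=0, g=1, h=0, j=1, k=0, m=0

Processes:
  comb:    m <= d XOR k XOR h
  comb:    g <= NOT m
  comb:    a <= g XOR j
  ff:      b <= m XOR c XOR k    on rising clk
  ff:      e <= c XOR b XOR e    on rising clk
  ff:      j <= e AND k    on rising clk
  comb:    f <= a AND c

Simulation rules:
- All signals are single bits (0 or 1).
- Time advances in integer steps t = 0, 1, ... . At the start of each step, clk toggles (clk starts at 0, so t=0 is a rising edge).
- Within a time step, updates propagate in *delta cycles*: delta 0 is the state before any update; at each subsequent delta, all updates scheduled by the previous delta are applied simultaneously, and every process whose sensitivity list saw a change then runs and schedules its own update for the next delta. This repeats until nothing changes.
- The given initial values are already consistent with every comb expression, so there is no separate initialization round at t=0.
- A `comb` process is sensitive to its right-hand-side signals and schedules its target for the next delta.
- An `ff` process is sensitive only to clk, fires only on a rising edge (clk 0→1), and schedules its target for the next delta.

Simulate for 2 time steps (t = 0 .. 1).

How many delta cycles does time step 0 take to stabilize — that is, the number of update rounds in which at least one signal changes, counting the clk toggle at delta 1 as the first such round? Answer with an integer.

3

[bits: c,e,clk,k,h,g,f,d,j,m,b,a]
t=0: Δ0=010001001000 Δ1=011001001000 Δ2=011001000000 Δ3=011001000001 | 3Δ
t=1: Δ0=011001000001 Δ1=010001000001 | 1Δ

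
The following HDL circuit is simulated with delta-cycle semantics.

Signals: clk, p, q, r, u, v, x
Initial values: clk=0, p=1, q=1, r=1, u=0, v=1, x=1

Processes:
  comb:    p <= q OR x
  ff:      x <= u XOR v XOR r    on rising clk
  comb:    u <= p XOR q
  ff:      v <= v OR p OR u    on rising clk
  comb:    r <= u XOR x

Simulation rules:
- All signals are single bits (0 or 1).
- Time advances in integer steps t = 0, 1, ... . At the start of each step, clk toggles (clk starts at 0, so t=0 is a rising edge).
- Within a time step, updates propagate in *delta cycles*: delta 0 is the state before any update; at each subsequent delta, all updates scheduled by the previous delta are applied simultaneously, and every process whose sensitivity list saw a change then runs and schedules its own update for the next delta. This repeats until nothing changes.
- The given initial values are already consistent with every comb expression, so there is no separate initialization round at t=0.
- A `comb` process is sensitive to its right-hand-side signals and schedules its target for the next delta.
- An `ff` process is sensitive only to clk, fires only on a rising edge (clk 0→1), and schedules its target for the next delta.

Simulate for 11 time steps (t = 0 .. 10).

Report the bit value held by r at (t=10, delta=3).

t=0 Δ0: clk=0 q=1 u=0 x=1 v=1 p=1 r=1
  Δ1: clk:0→1
  Δ2: x:1→0
  Δ3: r:1→0
  (3Δ to stable)
t=1 Δ0: clk=1 q=1 u=0 x=0 v=1 p=1 r=0
  Δ1: clk:1→0
  (1Δ to stable)
t=2 Δ0: clk=0 q=1 u=0 x=0 v=1 p=1 r=0
  Δ1: clk:0→1
  Δ2: x:0→1
  Δ3: r:0→1
  (3Δ to stable)
t=3 Δ0: clk=1 q=1 u=0 x=1 v=1 p=1 r=1
  Δ1: clk:1→0
  (1Δ to stable)
t=4 Δ0: clk=0 q=1 u=0 x=1 v=1 p=1 r=1
  Δ1: clk:0→1
  Δ2: x:1→0
  Δ3: r:1→0
  (3Δ to stable)
t=5 Δ0: clk=1 q=1 u=0 x=0 v=1 p=1 r=0
  Δ1: clk:1→0
  (1Δ to stable)
t=6 Δ0: clk=0 q=1 u=0 x=0 v=1 p=1 r=0
  Δ1: clk:0→1
  Δ2: x:0→1
  Δ3: r:0→1
  (3Δ to stable)
t=7 Δ0: clk=1 q=1 u=0 x=1 v=1 p=1 r=1
  Δ1: clk:1→0
  (1Δ to stable)
t=8 Δ0: clk=0 q=1 u=0 x=1 v=1 p=1 r=1
  Δ1: clk:0→1
  Δ2: x:1→0
  Δ3: r:1→0
  (3Δ to stable)
t=9 Δ0: clk=1 q=1 u=0 x=0 v=1 p=1 r=0
  Δ1: clk:1→0
  (1Δ to stable)
t=10 Δ0: clk=0 q=1 u=0 x=0 v=1 p=1 r=0
  Δ1: clk:0→1
  Δ2: x:0→1
  Δ3: r:0→1
  (3Δ to stable)

1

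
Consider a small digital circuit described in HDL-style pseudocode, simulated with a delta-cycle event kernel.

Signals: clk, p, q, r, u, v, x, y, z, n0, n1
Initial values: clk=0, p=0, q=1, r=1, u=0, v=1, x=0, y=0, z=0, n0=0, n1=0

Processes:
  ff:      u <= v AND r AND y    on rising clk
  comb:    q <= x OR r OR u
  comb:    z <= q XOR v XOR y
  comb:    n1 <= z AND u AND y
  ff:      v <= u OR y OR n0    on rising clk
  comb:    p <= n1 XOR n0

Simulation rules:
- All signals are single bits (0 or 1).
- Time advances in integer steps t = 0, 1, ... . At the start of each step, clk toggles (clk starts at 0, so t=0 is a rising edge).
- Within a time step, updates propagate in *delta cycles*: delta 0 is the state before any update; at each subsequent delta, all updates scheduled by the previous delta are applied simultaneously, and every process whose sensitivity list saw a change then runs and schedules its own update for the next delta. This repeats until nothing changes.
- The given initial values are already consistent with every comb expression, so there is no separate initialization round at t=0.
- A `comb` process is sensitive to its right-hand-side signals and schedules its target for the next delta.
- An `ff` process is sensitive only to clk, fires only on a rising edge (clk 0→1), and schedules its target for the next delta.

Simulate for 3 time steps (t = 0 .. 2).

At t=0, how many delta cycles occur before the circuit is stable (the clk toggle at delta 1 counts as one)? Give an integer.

t=0 Δ0: n1=0 y=0 clk=0 q=1 r=1 z=0 n0=0 u=0 x=0 v=1 p=0
  Δ1: clk:0→1
  Δ2: v:1→0
  Δ3: z:0→1
  (3Δ to stable)
t=1 Δ0: n1=0 y=0 clk=1 q=1 r=1 z=1 n0=0 u=0 x=0 v=0 p=0
  Δ1: clk:1→0
  (1Δ to stable)
t=2 Δ0: n1=0 y=0 clk=0 q=1 r=1 z=1 n0=0 u=0 x=0 v=0 p=0
  Δ1: clk:0→1
  (1Δ to stable)

3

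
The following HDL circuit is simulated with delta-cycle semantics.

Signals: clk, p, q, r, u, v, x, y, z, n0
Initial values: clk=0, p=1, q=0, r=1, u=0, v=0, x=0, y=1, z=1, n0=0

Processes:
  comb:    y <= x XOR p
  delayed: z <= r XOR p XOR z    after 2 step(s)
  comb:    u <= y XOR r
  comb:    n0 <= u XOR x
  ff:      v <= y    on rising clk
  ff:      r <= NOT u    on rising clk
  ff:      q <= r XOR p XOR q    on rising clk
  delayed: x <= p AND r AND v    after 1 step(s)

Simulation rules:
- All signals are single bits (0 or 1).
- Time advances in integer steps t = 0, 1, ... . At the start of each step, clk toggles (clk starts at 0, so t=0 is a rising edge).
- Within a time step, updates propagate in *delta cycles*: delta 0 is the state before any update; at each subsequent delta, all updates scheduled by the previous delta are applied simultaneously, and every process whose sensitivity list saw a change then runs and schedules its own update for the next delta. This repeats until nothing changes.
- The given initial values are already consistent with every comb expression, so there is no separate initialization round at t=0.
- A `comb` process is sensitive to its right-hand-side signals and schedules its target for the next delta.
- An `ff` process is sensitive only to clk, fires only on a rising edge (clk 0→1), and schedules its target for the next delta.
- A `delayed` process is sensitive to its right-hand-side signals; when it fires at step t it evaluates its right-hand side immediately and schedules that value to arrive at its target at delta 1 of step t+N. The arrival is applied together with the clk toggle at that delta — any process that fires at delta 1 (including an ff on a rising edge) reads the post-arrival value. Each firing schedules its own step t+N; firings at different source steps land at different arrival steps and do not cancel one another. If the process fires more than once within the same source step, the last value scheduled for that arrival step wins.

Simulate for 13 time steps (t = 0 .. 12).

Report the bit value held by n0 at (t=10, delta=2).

[bits: y,z,r,x,n0,u,q,clk,v,p]
t=0: Δ0=1110000001 Δ1=1110000101 Δ2=1110000111 | 2Δ
t=1: Δ0=1110000111 Δ1=1111000011 Δ2=0111100011 Δ3=0111110011 Δ4=0111010011 | 4Δ
t=2: Δ0=0111010011 Δ1=0111010111 Δ2=0101010101 Δ3=0101000101 Δ4=0101100101 | 4Δ
t=3: Δ0=0101100101 Δ1=0100100001 Δ2=1100000001 Δ3=1100010001 Δ4=1100110001 | 4Δ
t=4: Δ0=1100110001 Δ1=1000110101 Δ2=1000111111 | 2Δ
t=5: Δ0=1000111111 Δ1=1000111011 | 1Δ
t=6: Δ0=1000111011 Δ1=1100111111 Δ2=1100110111 | 2Δ
t=7: Δ0=1100110111 Δ1=1100110011 | 1Δ
t=8: Δ0=1100110011 Δ1=1000110111 Δ2=1000111111 | 2Δ
t=9: Δ0=1000111111 Δ1=1000111011 | 1Δ
t=10: Δ0=1000111011 Δ1=1100111111 Δ2=1100110111 | 2Δ
t=11: Δ0=1100110111 Δ1=1100110011 | 1Δ
t=12: Δ0=1100110011 Δ1=1000110111 Δ2=1000111111 | 2Δ

1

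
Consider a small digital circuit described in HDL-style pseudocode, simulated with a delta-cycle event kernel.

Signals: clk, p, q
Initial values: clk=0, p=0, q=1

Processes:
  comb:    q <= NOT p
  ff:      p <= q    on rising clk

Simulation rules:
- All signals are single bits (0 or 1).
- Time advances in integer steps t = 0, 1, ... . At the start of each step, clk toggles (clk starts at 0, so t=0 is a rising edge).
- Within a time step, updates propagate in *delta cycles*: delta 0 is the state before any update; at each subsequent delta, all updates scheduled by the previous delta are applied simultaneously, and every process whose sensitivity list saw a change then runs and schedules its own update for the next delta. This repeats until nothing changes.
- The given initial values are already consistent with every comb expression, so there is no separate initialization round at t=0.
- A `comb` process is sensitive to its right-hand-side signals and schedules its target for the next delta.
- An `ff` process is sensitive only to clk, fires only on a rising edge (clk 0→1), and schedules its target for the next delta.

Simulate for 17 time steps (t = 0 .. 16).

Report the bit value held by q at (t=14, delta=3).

1

t0.Δ0 q=1 clk=0 p=0
t0.Δ1 q=1 clk=1 p=0
t0.Δ2 q=1 clk=1 p=1
t0.Δ3 q=0 clk=1 p=1
t1.Δ0 q=0 clk=1 p=1
t1.Δ1 q=0 clk=0 p=1
t2.Δ0 q=0 clk=0 p=1
t2.Δ1 q=0 clk=1 p=1
t2.Δ2 q=0 clk=1 p=0
t2.Δ3 q=1 clk=1 p=0
t3.Δ0 q=1 clk=1 p=0
t3.Δ1 q=1 clk=0 p=0
t4.Δ0 q=1 clk=0 p=0
t4.Δ1 q=1 clk=1 p=0
t4.Δ2 q=1 clk=1 p=1
t4.Δ3 q=0 clk=1 p=1
t5.Δ0 q=0 clk=1 p=1
t5.Δ1 q=0 clk=0 p=1
t6.Δ0 q=0 clk=0 p=1
t6.Δ1 q=0 clk=1 p=1
t6.Δ2 q=0 clk=1 p=0
t6.Δ3 q=1 clk=1 p=0
t7.Δ0 q=1 clk=1 p=0
t7.Δ1 q=1 clk=0 p=0
t8.Δ0 q=1 clk=0 p=0
t8.Δ1 q=1 clk=1 p=0
t8.Δ2 q=1 clk=1 p=1
t8.Δ3 q=0 clk=1 p=1
t9.Δ0 q=0 clk=1 p=1
t9.Δ1 q=0 clk=0 p=1
t10.Δ0 q=0 clk=0 p=1
t10.Δ1 q=0 clk=1 p=1
t10.Δ2 q=0 clk=1 p=0
t10.Δ3 q=1 clk=1 p=0
t11.Δ0 q=1 clk=1 p=0
t11.Δ1 q=1 clk=0 p=0
t12.Δ0 q=1 clk=0 p=0
t12.Δ1 q=1 clk=1 p=0
t12.Δ2 q=1 clk=1 p=1
t12.Δ3 q=0 clk=1 p=1
t13.Δ0 q=0 clk=1 p=1
t13.Δ1 q=0 clk=0 p=1
t14.Δ0 q=0 clk=0 p=1
t14.Δ1 q=0 clk=1 p=1
t14.Δ2 q=0 clk=1 p=0
t14.Δ3 q=1 clk=1 p=0
t15.Δ0 q=1 clk=1 p=0
t15.Δ1 q=1 clk=0 p=0
t16.Δ0 q=1 clk=0 p=0
t16.Δ1 q=1 clk=1 p=0
t16.Δ2 q=1 clk=1 p=1
t16.Δ3 q=0 clk=1 p=1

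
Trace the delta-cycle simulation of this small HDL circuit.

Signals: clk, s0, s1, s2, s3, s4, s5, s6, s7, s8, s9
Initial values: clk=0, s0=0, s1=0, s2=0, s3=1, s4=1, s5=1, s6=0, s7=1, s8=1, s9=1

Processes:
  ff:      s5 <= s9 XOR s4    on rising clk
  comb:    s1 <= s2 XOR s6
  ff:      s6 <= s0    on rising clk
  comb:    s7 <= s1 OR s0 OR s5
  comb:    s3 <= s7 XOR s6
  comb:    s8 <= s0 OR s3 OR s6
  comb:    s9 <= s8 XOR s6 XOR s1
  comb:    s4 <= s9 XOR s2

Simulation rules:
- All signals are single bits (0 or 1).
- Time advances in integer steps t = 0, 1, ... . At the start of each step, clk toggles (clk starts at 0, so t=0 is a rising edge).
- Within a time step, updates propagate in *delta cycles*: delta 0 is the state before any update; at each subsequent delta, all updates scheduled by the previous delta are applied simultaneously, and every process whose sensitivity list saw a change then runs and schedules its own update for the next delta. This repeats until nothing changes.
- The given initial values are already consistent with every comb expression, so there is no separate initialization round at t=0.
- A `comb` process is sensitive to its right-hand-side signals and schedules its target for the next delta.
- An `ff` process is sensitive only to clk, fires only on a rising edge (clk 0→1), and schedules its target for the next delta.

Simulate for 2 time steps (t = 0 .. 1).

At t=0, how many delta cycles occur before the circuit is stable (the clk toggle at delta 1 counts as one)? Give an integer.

7

t0.Δ0 s2=0 s1=0 s6=0 clk=0 s9=1 s3=1 s5=1 s7=1 s0=0 s4=1 s8=1
t0.Δ1 s2=0 s1=0 s6=0 clk=1 s9=1 s3=1 s5=1 s7=1 s0=0 s4=1 s8=1
t0.Δ2 s2=0 s1=0 s6=0 clk=1 s9=1 s3=1 s5=0 s7=1 s0=0 s4=1 s8=1
t0.Δ3 s2=0 s1=0 s6=0 clk=1 s9=1 s3=1 s5=0 s7=0 s0=0 s4=1 s8=1
t0.Δ4 s2=0 s1=0 s6=0 clk=1 s9=1 s3=0 s5=0 s7=0 s0=0 s4=1 s8=1
t0.Δ5 s2=0 s1=0 s6=0 clk=1 s9=1 s3=0 s5=0 s7=0 s0=0 s4=1 s8=0
t0.Δ6 s2=0 s1=0 s6=0 clk=1 s9=0 s3=0 s5=0 s7=0 s0=0 s4=1 s8=0
t0.Δ7 s2=0 s1=0 s6=0 clk=1 s9=0 s3=0 s5=0 s7=0 s0=0 s4=0 s8=0
t1.Δ0 s2=0 s1=0 s6=0 clk=1 s9=0 s3=0 s5=0 s7=0 s0=0 s4=0 s8=0
t1.Δ1 s2=0 s1=0 s6=0 clk=0 s9=0 s3=0 s5=0 s7=0 s0=0 s4=0 s8=0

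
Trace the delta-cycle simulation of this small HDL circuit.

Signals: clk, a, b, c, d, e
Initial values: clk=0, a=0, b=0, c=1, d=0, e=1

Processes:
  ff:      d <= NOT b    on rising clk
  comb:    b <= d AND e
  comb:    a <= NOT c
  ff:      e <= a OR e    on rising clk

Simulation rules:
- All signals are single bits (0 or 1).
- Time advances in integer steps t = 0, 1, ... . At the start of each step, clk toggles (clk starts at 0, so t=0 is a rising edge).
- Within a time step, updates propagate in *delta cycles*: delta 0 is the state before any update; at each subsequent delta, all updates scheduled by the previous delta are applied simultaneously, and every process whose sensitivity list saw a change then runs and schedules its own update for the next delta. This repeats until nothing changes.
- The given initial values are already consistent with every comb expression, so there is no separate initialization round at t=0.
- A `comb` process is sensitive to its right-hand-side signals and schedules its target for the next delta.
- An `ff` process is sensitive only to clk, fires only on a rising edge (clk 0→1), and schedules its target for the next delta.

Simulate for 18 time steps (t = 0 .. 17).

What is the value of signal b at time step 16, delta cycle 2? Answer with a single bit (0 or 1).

t=0 Δ0: a=0 e=1 d=0 c=1 clk=0 b=0
  Δ1: clk:0→1
  Δ2: d:0→1
  Δ3: b:0→1
  (3Δ to stable)
t=1 Δ0: a=0 e=1 d=1 c=1 clk=1 b=1
  Δ1: clk:1→0
  (1Δ to stable)
t=2 Δ0: a=0 e=1 d=1 c=1 clk=0 b=1
  Δ1: clk:0→1
  Δ2: d:1→0
  Δ3: b:1→0
  (3Δ to stable)
t=3 Δ0: a=0 e=1 d=0 c=1 clk=1 b=0
  Δ1: clk:1→0
  (1Δ to stable)
t=4 Δ0: a=0 e=1 d=0 c=1 clk=0 b=0
  Δ1: clk:0→1
  Δ2: d:0→1
  Δ3: b:0→1
  (3Δ to stable)
t=5 Δ0: a=0 e=1 d=1 c=1 clk=1 b=1
  Δ1: clk:1→0
  (1Δ to stable)
t=6 Δ0: a=0 e=1 d=1 c=1 clk=0 b=1
  Δ1: clk:0→1
  Δ2: d:1→0
  Δ3: b:1→0
  (3Δ to stable)
t=7 Δ0: a=0 e=1 d=0 c=1 clk=1 b=0
  Δ1: clk:1→0
  (1Δ to stable)
t=8 Δ0: a=0 e=1 d=0 c=1 clk=0 b=0
  Δ1: clk:0→1
  Δ2: d:0→1
  Δ3: b:0→1
  (3Δ to stable)
t=9 Δ0: a=0 e=1 d=1 c=1 clk=1 b=1
  Δ1: clk:1→0
  (1Δ to stable)
t=10 Δ0: a=0 e=1 d=1 c=1 clk=0 b=1
  Δ1: clk:0→1
  Δ2: d:1→0
  Δ3: b:1→0
  (3Δ to stable)
t=11 Δ0: a=0 e=1 d=0 c=1 clk=1 b=0
  Δ1: clk:1→0
  (1Δ to stable)
t=12 Δ0: a=0 e=1 d=0 c=1 clk=0 b=0
  Δ1: clk:0→1
  Δ2: d:0→1
  Δ3: b:0→1
  (3Δ to stable)
t=13 Δ0: a=0 e=1 d=1 c=1 clk=1 b=1
  Δ1: clk:1→0
  (1Δ to stable)
t=14 Δ0: a=0 e=1 d=1 c=1 clk=0 b=1
  Δ1: clk:0→1
  Δ2: d:1→0
  Δ3: b:1→0
  (3Δ to stable)
t=15 Δ0: a=0 e=1 d=0 c=1 clk=1 b=0
  Δ1: clk:1→0
  (1Δ to stable)
t=16 Δ0: a=0 e=1 d=0 c=1 clk=0 b=0
  Δ1: clk:0→1
  Δ2: d:0→1
  Δ3: b:0→1
  (3Δ to stable)
t=17 Δ0: a=0 e=1 d=1 c=1 clk=1 b=1
  Δ1: clk:1→0
  (1Δ to stable)

0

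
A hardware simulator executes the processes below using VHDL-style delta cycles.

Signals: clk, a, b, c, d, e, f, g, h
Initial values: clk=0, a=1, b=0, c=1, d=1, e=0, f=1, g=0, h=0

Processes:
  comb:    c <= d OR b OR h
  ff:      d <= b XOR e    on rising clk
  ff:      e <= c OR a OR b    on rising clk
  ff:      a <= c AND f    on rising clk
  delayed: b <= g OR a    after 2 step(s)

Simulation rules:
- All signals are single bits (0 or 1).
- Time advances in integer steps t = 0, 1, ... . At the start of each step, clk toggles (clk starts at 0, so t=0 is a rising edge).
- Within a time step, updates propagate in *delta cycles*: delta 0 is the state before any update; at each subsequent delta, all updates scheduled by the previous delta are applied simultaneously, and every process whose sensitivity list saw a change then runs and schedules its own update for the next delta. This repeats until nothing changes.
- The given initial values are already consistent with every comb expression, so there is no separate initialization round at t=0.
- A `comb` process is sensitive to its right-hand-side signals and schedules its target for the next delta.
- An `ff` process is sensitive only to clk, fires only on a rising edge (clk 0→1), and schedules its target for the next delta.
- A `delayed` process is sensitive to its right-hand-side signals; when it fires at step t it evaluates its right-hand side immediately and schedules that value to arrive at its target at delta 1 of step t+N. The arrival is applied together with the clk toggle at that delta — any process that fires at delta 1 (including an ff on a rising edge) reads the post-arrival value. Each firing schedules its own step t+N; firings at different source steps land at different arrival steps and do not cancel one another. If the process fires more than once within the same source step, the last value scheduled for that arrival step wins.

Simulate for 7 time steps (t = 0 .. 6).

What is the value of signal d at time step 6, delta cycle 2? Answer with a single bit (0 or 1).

0

t=0 Δ0: clk=0 e=0 a=1 c=1 d=1 f=1 b=0 g=0 h=0
  Δ1: clk:0→1
  Δ2: e:0→1, d:1→0
  Δ3: c:1→0
  (3Δ to stable)
t=1 Δ0: clk=1 e=1 a=1 c=0 d=0 f=1 b=0 g=0 h=0
  Δ1: clk:1→0
  (1Δ to stable)
t=2 Δ0: clk=0 e=1 a=1 c=0 d=0 f=1 b=0 g=0 h=0
  Δ1: clk:0→1
  Δ2: a:1→0, d:0→1
  Δ3: c:0→1
  (3Δ to stable)
t=3 Δ0: clk=1 e=1 a=0 c=1 d=1 f=1 b=0 g=0 h=0
  Δ1: clk:1→0
  (1Δ to stable)
t=4 Δ0: clk=0 e=1 a=0 c=1 d=1 f=1 b=0 g=0 h=0
  Δ1: clk:0→1
  Δ2: a:0→1
  (2Δ to stable)
t=5 Δ0: clk=1 e=1 a=1 c=1 d=1 f=1 b=0 g=0 h=0
  Δ1: clk:1→0
  (1Δ to stable)
t=6 Δ0: clk=0 e=1 a=1 c=1 d=1 f=1 b=0 g=0 h=0
  Δ1: clk:0→1, b:0→1
  Δ2: d:1→0
  (2Δ to stable)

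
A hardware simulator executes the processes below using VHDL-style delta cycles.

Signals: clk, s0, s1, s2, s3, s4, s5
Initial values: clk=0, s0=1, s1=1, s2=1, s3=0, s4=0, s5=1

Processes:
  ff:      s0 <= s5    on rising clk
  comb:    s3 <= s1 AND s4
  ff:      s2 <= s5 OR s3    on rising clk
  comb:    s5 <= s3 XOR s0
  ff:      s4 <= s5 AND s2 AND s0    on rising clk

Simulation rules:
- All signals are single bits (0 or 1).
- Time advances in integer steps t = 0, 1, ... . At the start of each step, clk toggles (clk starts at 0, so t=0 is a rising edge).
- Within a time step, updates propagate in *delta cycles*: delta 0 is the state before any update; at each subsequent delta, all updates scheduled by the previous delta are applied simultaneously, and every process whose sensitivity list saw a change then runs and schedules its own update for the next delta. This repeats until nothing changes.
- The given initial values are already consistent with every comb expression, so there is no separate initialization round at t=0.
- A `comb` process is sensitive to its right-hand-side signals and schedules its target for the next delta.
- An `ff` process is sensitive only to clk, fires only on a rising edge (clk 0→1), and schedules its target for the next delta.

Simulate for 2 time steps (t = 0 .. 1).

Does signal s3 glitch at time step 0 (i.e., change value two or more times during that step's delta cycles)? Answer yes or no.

no

[bits: s5,clk,s2,s4,s3,s1,s0]
t=0: Δ0=1010011 Δ1=1110011 Δ2=1111011 Δ3=1111111 Δ4=0111111 | 4Δ
t=1: Δ0=0111111 Δ1=0011111 | 1Δ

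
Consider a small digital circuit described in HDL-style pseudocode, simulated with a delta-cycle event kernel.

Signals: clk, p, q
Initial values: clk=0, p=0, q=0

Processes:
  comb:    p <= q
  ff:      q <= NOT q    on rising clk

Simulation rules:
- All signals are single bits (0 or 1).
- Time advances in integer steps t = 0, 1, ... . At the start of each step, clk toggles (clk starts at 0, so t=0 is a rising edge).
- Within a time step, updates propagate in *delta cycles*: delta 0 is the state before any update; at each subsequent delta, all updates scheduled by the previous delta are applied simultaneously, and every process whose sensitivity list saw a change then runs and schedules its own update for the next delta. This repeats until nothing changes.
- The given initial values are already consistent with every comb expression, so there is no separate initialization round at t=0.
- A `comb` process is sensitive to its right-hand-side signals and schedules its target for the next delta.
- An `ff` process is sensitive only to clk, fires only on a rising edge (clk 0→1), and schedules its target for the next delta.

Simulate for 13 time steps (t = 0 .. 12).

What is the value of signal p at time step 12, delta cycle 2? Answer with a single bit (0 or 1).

0

t=0 Δ0: p=0 q=0 clk=0
  Δ1: clk:0→1
  Δ2: q:0→1
  Δ3: p:0→1
  (3Δ to stable)
t=1 Δ0: p=1 q=1 clk=1
  Δ1: clk:1→0
  (1Δ to stable)
t=2 Δ0: p=1 q=1 clk=0
  Δ1: clk:0→1
  Δ2: q:1→0
  Δ3: p:1→0
  (3Δ to stable)
t=3 Δ0: p=0 q=0 clk=1
  Δ1: clk:1→0
  (1Δ to stable)
t=4 Δ0: p=0 q=0 clk=0
  Δ1: clk:0→1
  Δ2: q:0→1
  Δ3: p:0→1
  (3Δ to stable)
t=5 Δ0: p=1 q=1 clk=1
  Δ1: clk:1→0
  (1Δ to stable)
t=6 Δ0: p=1 q=1 clk=0
  Δ1: clk:0→1
  Δ2: q:1→0
  Δ3: p:1→0
  (3Δ to stable)
t=7 Δ0: p=0 q=0 clk=1
  Δ1: clk:1→0
  (1Δ to stable)
t=8 Δ0: p=0 q=0 clk=0
  Δ1: clk:0→1
  Δ2: q:0→1
  Δ3: p:0→1
  (3Δ to stable)
t=9 Δ0: p=1 q=1 clk=1
  Δ1: clk:1→0
  (1Δ to stable)
t=10 Δ0: p=1 q=1 clk=0
  Δ1: clk:0→1
  Δ2: q:1→0
  Δ3: p:1→0
  (3Δ to stable)
t=11 Δ0: p=0 q=0 clk=1
  Δ1: clk:1→0
  (1Δ to stable)
t=12 Δ0: p=0 q=0 clk=0
  Δ1: clk:0→1
  Δ2: q:0→1
  Δ3: p:0→1
  (3Δ to stable)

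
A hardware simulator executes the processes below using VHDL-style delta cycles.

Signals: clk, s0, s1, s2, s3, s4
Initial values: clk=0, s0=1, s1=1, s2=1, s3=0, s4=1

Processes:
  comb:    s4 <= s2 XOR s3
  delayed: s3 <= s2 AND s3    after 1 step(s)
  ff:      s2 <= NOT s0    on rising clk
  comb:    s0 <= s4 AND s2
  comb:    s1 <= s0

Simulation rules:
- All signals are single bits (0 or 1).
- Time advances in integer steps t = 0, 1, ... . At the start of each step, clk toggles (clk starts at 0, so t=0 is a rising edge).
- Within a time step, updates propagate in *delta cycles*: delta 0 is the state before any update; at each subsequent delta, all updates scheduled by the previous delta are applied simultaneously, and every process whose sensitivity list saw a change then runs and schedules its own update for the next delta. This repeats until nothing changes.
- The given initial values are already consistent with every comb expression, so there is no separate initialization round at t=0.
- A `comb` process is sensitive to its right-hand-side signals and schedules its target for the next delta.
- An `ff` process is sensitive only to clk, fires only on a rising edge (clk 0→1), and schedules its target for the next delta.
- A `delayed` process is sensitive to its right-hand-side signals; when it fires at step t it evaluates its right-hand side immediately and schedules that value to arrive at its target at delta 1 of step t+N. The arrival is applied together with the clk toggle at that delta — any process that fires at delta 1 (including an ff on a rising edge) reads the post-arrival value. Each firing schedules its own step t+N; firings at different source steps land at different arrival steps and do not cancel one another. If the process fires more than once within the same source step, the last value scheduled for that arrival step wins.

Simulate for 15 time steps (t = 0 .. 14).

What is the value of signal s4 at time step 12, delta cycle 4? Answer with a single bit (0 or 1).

t0.Δ0 s0=1 s2=1 s3=0 clk=0 s1=1 s4=1
t0.Δ1 s0=1 s2=1 s3=0 clk=1 s1=1 s4=1
t0.Δ2 s0=1 s2=0 s3=0 clk=1 s1=1 s4=1
t0.Δ3 s0=0 s2=0 s3=0 clk=1 s1=1 s4=0
t0.Δ4 s0=0 s2=0 s3=0 clk=1 s1=0 s4=0
t1.Δ0 s0=0 s2=0 s3=0 clk=1 s1=0 s4=0
t1.Δ1 s0=0 s2=0 s3=0 clk=0 s1=0 s4=0
t2.Δ0 s0=0 s2=0 s3=0 clk=0 s1=0 s4=0
t2.Δ1 s0=0 s2=0 s3=0 clk=1 s1=0 s4=0
t2.Δ2 s0=0 s2=1 s3=0 clk=1 s1=0 s4=0
t2.Δ3 s0=0 s2=1 s3=0 clk=1 s1=0 s4=1
t2.Δ4 s0=1 s2=1 s3=0 clk=1 s1=0 s4=1
t2.Δ5 s0=1 s2=1 s3=0 clk=1 s1=1 s4=1
t3.Δ0 s0=1 s2=1 s3=0 clk=1 s1=1 s4=1
t3.Δ1 s0=1 s2=1 s3=0 clk=0 s1=1 s4=1
t4.Δ0 s0=1 s2=1 s3=0 clk=0 s1=1 s4=1
t4.Δ1 s0=1 s2=1 s3=0 clk=1 s1=1 s4=1
t4.Δ2 s0=1 s2=0 s3=0 clk=1 s1=1 s4=1
t4.Δ3 s0=0 s2=0 s3=0 clk=1 s1=1 s4=0
t4.Δ4 s0=0 s2=0 s3=0 clk=1 s1=0 s4=0
t5.Δ0 s0=0 s2=0 s3=0 clk=1 s1=0 s4=0
t5.Δ1 s0=0 s2=0 s3=0 clk=0 s1=0 s4=0
t6.Δ0 s0=0 s2=0 s3=0 clk=0 s1=0 s4=0
t6.Δ1 s0=0 s2=0 s3=0 clk=1 s1=0 s4=0
t6.Δ2 s0=0 s2=1 s3=0 clk=1 s1=0 s4=0
t6.Δ3 s0=0 s2=1 s3=0 clk=1 s1=0 s4=1
t6.Δ4 s0=1 s2=1 s3=0 clk=1 s1=0 s4=1
t6.Δ5 s0=1 s2=1 s3=0 clk=1 s1=1 s4=1
t7.Δ0 s0=1 s2=1 s3=0 clk=1 s1=1 s4=1
t7.Δ1 s0=1 s2=1 s3=0 clk=0 s1=1 s4=1
t8.Δ0 s0=1 s2=1 s3=0 clk=0 s1=1 s4=1
t8.Δ1 s0=1 s2=1 s3=0 clk=1 s1=1 s4=1
t8.Δ2 s0=1 s2=0 s3=0 clk=1 s1=1 s4=1
t8.Δ3 s0=0 s2=0 s3=0 clk=1 s1=1 s4=0
t8.Δ4 s0=0 s2=0 s3=0 clk=1 s1=0 s4=0
t9.Δ0 s0=0 s2=0 s3=0 clk=1 s1=0 s4=0
t9.Δ1 s0=0 s2=0 s3=0 clk=0 s1=0 s4=0
t10.Δ0 s0=0 s2=0 s3=0 clk=0 s1=0 s4=0
t10.Δ1 s0=0 s2=0 s3=0 clk=1 s1=0 s4=0
t10.Δ2 s0=0 s2=1 s3=0 clk=1 s1=0 s4=0
t10.Δ3 s0=0 s2=1 s3=0 clk=1 s1=0 s4=1
t10.Δ4 s0=1 s2=1 s3=0 clk=1 s1=0 s4=1
t10.Δ5 s0=1 s2=1 s3=0 clk=1 s1=1 s4=1
t11.Δ0 s0=1 s2=1 s3=0 clk=1 s1=1 s4=1
t11.Δ1 s0=1 s2=1 s3=0 clk=0 s1=1 s4=1
t12.Δ0 s0=1 s2=1 s3=0 clk=0 s1=1 s4=1
t12.Δ1 s0=1 s2=1 s3=0 clk=1 s1=1 s4=1
t12.Δ2 s0=1 s2=0 s3=0 clk=1 s1=1 s4=1
t12.Δ3 s0=0 s2=0 s3=0 clk=1 s1=1 s4=0
t12.Δ4 s0=0 s2=0 s3=0 clk=1 s1=0 s4=0
t13.Δ0 s0=0 s2=0 s3=0 clk=1 s1=0 s4=0
t13.Δ1 s0=0 s2=0 s3=0 clk=0 s1=0 s4=0
t14.Δ0 s0=0 s2=0 s3=0 clk=0 s1=0 s4=0
t14.Δ1 s0=0 s2=0 s3=0 clk=1 s1=0 s4=0
t14.Δ2 s0=0 s2=1 s3=0 clk=1 s1=0 s4=0
t14.Δ3 s0=0 s2=1 s3=0 clk=1 s1=0 s4=1
t14.Δ4 s0=1 s2=1 s3=0 clk=1 s1=0 s4=1
t14.Δ5 s0=1 s2=1 s3=0 clk=1 s1=1 s4=1

0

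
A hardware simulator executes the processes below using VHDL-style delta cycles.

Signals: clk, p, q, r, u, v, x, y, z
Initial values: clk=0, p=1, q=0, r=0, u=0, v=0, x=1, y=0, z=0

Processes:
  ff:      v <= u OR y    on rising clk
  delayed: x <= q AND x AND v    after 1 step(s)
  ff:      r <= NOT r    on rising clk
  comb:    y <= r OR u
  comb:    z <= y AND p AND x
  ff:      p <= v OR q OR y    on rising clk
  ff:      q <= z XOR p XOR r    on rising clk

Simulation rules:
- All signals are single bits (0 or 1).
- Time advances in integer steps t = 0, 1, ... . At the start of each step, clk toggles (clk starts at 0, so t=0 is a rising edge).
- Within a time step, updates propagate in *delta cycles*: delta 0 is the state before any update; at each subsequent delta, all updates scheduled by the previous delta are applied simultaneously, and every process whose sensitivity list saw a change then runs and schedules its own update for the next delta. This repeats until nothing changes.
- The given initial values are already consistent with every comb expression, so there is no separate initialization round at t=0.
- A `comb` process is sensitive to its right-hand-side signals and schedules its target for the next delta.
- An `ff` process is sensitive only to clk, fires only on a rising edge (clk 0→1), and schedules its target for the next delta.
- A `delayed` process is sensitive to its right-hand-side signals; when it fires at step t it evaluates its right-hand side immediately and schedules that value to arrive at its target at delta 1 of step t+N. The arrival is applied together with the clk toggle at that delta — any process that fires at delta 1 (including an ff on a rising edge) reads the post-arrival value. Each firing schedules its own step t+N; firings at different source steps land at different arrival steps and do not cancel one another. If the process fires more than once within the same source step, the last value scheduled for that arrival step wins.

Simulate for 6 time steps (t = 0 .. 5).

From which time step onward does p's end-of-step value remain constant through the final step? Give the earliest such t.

2

[bits: x,z,u,clk,p,y,r,v,q]
t=0: Δ0=100010000 Δ1=100110000 Δ2=100100101 Δ3=100101101 | 3Δ
t=1: Δ0=100101101 Δ1=000001101 | 1Δ
t=2: Δ0=000001101 Δ1=000101101 Δ2=000111011 Δ3=000110011 | 3Δ
t=3: Δ0=000110011 Δ1=000010011 | 1Δ
t=4: Δ0=000010011 Δ1=000110011 Δ2=000110101 Δ3=000111101 | 3Δ
t=5: Δ0=000111101 Δ1=000011101 | 1Δ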